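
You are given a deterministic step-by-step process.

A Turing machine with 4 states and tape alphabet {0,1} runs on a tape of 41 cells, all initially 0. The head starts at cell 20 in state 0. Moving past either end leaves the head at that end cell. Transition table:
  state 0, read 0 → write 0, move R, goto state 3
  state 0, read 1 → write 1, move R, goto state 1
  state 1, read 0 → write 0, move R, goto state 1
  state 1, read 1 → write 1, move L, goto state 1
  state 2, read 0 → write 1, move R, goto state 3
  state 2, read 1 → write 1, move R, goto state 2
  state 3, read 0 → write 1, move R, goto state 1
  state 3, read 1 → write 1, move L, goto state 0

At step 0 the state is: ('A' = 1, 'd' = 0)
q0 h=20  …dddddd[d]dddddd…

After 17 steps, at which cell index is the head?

37

k=0  q0 h=20  …dddddd[d]dddddd…
k=1  q3 h=21  …dddddd[d]dddddd…
k=2  q1 h=22  …dddddA[d]dddddd…
k=3  q1 h=23  …ddddAd[d]dddddd…
k=4  q1 h=24  …dddAdd[d]dddddd…
k=5  q1 h=25  …ddAddd[d]dddddd…
k=6  q1 h=26  …dAdddd[d]dddddd…
k=7  q1 h=27  …Addddd[d]dddddd…
k=8  q1 h=28  …dddddd[d]dddddd…
k=9  q1 h=29  …dddddd[d]dddddd…
k=10  q1 h=30  …dddddd[d]dddddd…
k=11  q1 h=31  …dddddd[d]dddddd…
k=12  q1 h=32  …dddddd[d]dddddd…
k=13  q1 h=33  …dddddd[d]dddddd…
k=14  q1 h=34  …dddddd[d]dddddd|
k=15  q1 h=35  …dddddd[d]ddddd|
k=16  q1 h=36  …dddddd[d]dddd|
k=17  q1 h=37  …dddddd[d]ddd|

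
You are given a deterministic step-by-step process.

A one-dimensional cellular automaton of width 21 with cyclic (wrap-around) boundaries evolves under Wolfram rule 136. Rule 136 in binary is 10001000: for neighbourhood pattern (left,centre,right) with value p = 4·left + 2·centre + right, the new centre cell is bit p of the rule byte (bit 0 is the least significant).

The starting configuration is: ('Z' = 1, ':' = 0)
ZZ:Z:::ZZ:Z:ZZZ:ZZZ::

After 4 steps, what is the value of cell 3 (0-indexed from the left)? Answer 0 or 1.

gen 0: ZZ:Z:::ZZ:Z:ZZZ:ZZZ::
gen 1: Z::::::Z::::ZZ::ZZ:::
gen 2: ::::::::::::Z:::Z::::
gen 3: :::::::::::::::::::::
gen 4: :::::::::::::::::::::

0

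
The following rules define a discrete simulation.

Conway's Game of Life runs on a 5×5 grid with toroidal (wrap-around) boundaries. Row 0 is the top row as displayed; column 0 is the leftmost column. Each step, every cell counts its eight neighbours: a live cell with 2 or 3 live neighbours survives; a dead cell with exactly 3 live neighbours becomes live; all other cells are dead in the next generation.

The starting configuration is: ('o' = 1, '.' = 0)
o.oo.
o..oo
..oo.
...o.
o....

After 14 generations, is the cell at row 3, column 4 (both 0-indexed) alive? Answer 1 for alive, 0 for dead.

k=0  o.oo.
o..oo
..oo.
...o.
o....
k=1  o.oo.
o....
..o..
..ooo
.ooo.
k=2  o..o.
..ooo
.oo.o
....o
o....
k=3  oooo.
.....
.oo.o
.o.oo
o....
k=4  ooo.o
....o
.oo.o
.o.oo
.....
k=5  oo.oo
....o
.oo.o
.o.oo
.....
k=6  o..oo
.....
.oo.o
.o.oo
.o...
k=7  o...o
.oo..
.oo.o
.o.oo
.o...
k=8  o.o..
..o.o
....o
.o.oo
.ooo.
k=9  o...o
oo..o
..o.o
.o..o
.....
k=10  .o..o
.o...
..o.o
o..o.
....o
k=11  .....
.ooo.
ooooo
o..o.
...oo
k=12  ....o
.....
.....
.....
...oo
k=13  ...oo
.....
.....
.....
...oo
k=14  ...oo
.....
.....
.....
...oo

0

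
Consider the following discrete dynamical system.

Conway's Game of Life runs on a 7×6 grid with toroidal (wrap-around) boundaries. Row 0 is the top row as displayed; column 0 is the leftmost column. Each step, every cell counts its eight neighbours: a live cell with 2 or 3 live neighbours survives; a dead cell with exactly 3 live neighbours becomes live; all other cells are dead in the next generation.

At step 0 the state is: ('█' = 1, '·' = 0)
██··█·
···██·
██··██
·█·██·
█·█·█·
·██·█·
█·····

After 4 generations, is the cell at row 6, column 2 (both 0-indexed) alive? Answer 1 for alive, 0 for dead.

k=0  ██··█·
···██·
██··██
·█·██·
█·█·█·
·██·█·
█·····
k=1  ██·██·
··██··
██····
······
█···█·
█·█···
█·██··
k=2  █···██
···███
·██···
██···█
·█···█
█·█···
█···█·
k=3  █·····
·███··
·███··
·····█
··█··█
█·····
█··██·
k=4  █···██
█··█··
██·██·
██·██·
█····█
██·██·
██····

0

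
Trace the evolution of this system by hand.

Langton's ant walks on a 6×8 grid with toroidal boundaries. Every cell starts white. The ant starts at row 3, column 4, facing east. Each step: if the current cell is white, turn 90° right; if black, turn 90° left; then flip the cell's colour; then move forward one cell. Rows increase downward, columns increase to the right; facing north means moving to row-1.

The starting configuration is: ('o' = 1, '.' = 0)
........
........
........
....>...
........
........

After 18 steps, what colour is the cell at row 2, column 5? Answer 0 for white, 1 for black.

k=0  ........
........
........
....>...
........
........
k=1  ........
........
........
....o...
....v...
........
k=2  ........
........
........
....o...
...<o...
........
k=3  ........
........
........
...^o...
...oo...
........
k=4  ........
........
........
...o>...
...oo...
........
k=5  ........
........
....^...
...o....
...oo...
........
k=6  ........
........
....o>..
...o....
...oo...
........
k=7  ........
........
....oo..
...o.v..
...oo...
........
k=8  ........
........
....oo..
...o<o..
...oo...
........
k=9  ........
........
....^o..
...ooo..
...oo...
........
k=10  ........
........
...<.o..
...ooo..
...oo...
........
k=11  ........
...^....
...o.o..
...ooo..
...oo...
........
k=12  ........
...o>...
...o.o..
...ooo..
...oo...
........
k=13  ........
...oo...
...ovo..
...ooo..
...oo...
........
k=14  ........
...oo...
...<oo..
...ooo..
...oo...
........
k=15  ........
...oo...
....oo..
...voo..
...oo...
........
k=16  ........
...oo...
....oo..
....>o..
...oo...
........
k=17  ........
...oo...
....^o..
.....o..
...oo...
........
k=18  ........
...oo...
...<.o..
.....o..
...oo...
........

1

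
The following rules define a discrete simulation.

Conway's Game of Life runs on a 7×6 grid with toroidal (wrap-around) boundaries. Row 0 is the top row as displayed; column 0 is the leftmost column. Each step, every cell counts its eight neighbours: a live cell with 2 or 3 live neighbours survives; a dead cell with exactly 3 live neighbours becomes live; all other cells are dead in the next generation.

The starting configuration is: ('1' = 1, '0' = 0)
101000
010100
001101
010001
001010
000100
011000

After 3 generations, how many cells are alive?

step 0: 101000
010100
001101
010001
001010
000100
011000
step 1: 100100
110110
010100
110001
001110
010100
011100
step 2: 100001
110111
000100
110001
000111
010000
110110
step 3: 000000
011100
000100
101101
011011
010000
011010

16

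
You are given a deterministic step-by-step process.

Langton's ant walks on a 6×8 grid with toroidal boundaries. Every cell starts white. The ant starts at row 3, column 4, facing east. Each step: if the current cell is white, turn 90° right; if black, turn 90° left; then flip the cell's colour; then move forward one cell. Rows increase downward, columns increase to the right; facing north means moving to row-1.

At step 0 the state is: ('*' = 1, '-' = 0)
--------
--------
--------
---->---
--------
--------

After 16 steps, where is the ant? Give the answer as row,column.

3,4

0) --------
--------
--------
---->---
--------
--------
1) --------
--------
--------
----*---
----v---
--------
2) --------
--------
--------
----*---
---<*---
--------
3) --------
--------
--------
---^*---
---**---
--------
4) --------
--------
--------
---*>---
---**---
--------
5) --------
--------
----^---
---*----
---**---
--------
6) --------
--------
----*>--
---*----
---**---
--------
7) --------
--------
----**--
---*-v--
---**---
--------
8) --------
--------
----**--
---*<*--
---**---
--------
9) --------
--------
----^*--
---***--
---**---
--------
10) --------
--------
---<-*--
---***--
---**---
--------
11) --------
---^----
---*-*--
---***--
---**---
--------
12) --------
---*>---
---*-*--
---***--
---**---
--------
13) --------
---**---
---*v*--
---***--
---**---
--------
14) --------
---**---
---<**--
---***--
---**---
--------
15) --------
---**---
----**--
---v**--
---**---
--------
16) --------
---**---
----**--
---->*--
---**---
--------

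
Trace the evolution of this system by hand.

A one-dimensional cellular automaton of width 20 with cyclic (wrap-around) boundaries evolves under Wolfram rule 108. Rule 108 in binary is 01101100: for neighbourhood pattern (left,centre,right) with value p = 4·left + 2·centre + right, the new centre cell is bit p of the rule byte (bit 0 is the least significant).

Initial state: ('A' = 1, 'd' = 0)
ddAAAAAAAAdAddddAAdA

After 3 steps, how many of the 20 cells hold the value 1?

[0] ddAAAAAAAAdAddddAAdA
[1] ddAddddddAAAddddAAAA
[2] ddAddddddAdAddddAddA
[3] ddAddddddAAAddddAddA

6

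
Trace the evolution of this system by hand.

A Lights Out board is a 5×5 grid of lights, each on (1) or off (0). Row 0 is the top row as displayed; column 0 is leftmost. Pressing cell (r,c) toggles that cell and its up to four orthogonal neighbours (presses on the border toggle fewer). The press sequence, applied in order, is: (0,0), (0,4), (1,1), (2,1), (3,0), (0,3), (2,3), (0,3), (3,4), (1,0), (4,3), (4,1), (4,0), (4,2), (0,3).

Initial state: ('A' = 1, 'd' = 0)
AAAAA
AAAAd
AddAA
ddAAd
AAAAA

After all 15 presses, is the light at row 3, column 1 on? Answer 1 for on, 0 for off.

1

0) AAAAA
AAAAd
AddAA
ddAAd
AAAAA
1) ddAAA
dAAAd
AddAA
ddAAd
AAAAA
2) ddAdd
dAAAA
AddAA
ddAAd
AAAAA
3) dAAdd
AddAA
AAdAA
ddAAd
AAAAA
4) dAAdd
AAdAA
ddAAA
dAAAd
AAAAA
5) dAAdd
AAdAA
AdAAA
AdAAd
dAAAA
6) dAdAA
AAddA
AdAAA
AdAAd
dAAAA
7) dAdAA
AAdAA
Adddd
AdAdd
dAAAA
8) dAAdd
AAddA
Adddd
AdAdd
dAAAA
9) dAAdd
AAddA
AdddA
AdAAA
dAAAd
10) AAAdd
ddddA
ddddA
AdAAA
dAAAd
11) AAAdd
ddddA
ddddA
AdAdA
dAddA
12) AAAdd
ddddA
ddddA
AAAdA
AdAdA
13) AAAdd
ddddA
ddddA
dAAdA
dAAdA
14) AAAdd
ddddA
ddddA
dAddA
dddAA
15) AAdAA
dddAA
ddddA
dAddA
dddAA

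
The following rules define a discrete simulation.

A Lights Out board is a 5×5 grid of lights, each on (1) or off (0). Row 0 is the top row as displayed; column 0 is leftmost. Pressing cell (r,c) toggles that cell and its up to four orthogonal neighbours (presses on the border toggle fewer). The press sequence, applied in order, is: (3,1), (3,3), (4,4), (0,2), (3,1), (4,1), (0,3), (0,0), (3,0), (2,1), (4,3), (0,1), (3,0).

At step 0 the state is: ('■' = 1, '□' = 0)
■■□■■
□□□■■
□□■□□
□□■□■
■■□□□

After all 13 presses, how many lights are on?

11

0) ■■□■■
□□□■■
□□■□□
□□■□■
■■□□□
1) ■■□■■
□□□■■
□■■□□
■■□□■
■□□□□
2) ■■□■■
□□□■■
□■■■□
■■■■□
■□□■□
3) ■■□■■
□□□■■
□■■■□
■■■■■
■□□□■
4) ■□■□■
□□■■■
□■■■□
■■■■■
■□□□■
5) ■□■□■
□□■■■
□□■■□
□□□■■
■■□□■
6) ■□■□■
□□■■■
□□■■□
□■□■■
□□■□■
7) ■□□■□
□□■□■
□□■■□
□■□■■
□□■□■
8) □■□■□
■□■□■
□□■■□
□■□■■
□□■□■
9) □■□■□
■□■□■
■□■■□
■□□■■
■□■□■
10) □■□■□
■■■□■
□■□■□
■■□■■
■□■□■
11) □■□■□
■■■□■
□■□■□
■■□□■
■□□■□
12) ■□■■□
■□■□■
□■□■□
■■□□■
■□□■□
13) ■□■■□
■□■□■
■■□■□
□□□□■
□□□■□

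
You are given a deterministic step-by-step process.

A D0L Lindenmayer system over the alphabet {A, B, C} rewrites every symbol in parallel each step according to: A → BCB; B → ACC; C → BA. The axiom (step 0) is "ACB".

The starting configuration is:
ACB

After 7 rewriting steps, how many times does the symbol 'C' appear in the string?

gen 0: ACB
gen 1: BCBBAACC
gen 2: ACCBAACCACCBCBBCBBABA
gen 3: BCBBABAACCBCBBCBBABABCBBABAACCBAACCACCBAACCACCBCBACCBCB
gen 4: ACCBAACCACCBCBACCBCBBCBBABAACCBAACCACCBAACCACCBCBACCBCBACC…BBCBBABABCBBABAACCBCBBCBBABABCBBABAACCBAACCBCBBABAACCBAACC  (len 145)
gen 5: BCBBABAACCBCBBCBBABABCBBABAACCBAACCBCBBABAACCBAACCACCBAACC…BBABAACCBCBBCBBABAACCBAACCACCBCBACCBCBBCBBABAACCBCBBCBBABA  (len 380)
gen 6: ACCBAACCACCBCBACCBCBBCBBABAACCBAACCACCBAACCACCBCBACCBCBACC…ACCACCBAACCACCBCBACCBCBBCBBABAACCBAACCACCBAACCACCBCBACCBCB  (len 1000)
gen 7: BCBBABAACCBCBBCBBABABCBBABAACCBAACCBCBBABAACCBAACCACCBAACC…BBCBBABABCBBABAACCBCBBCBBABABCBBABAACCBAACCBCBBABAACCBAACC  (len 2625)

975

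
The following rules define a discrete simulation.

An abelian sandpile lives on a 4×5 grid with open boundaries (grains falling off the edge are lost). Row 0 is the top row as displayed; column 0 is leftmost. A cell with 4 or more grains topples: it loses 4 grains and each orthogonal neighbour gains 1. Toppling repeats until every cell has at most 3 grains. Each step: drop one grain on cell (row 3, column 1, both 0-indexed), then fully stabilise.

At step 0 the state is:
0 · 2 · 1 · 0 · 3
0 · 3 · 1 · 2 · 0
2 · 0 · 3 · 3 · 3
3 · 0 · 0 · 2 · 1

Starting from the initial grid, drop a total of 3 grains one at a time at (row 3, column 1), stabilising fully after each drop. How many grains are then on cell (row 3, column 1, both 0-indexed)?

3

step 0: 0 · 2 · 1 · 0 · 3
0 · 3 · 1 · 2 · 0
2 · 0 · 3 · 3 · 3
3 · 0 · 0 · 2 · 1
step 1: 0 · 2 · 1 · 0 · 3
0 · 3 · 1 · 2 · 0
2 · 0 · 3 · 3 · 3
3 · 1 · 0 · 2 · 1
step 2: 0 · 2 · 1 · 0 · 3
0 · 3 · 1 · 2 · 0
2 · 0 · 3 · 3 · 3
3 · 2 · 0 · 2 · 1
step 3: 0 · 2 · 1 · 0 · 3
0 · 3 · 1 · 2 · 0
2 · 0 · 3 · 3 · 3
3 · 3 · 0 · 2 · 1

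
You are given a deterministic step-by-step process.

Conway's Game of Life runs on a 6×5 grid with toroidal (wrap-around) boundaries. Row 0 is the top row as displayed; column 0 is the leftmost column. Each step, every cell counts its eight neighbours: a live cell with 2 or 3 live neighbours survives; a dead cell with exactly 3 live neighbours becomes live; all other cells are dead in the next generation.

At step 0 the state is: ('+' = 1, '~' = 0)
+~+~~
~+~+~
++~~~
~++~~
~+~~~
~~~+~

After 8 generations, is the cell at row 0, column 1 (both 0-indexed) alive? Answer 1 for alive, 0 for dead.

[0] +~+~~
~+~+~
++~~~
~++~~
~+~~~
~~~+~
[1] ~++++
~~~~+
+~~~~
~~+~~
~+~~~
~++~~
[2] ~+~~+
~++~+
~~~~~
~+~~~
~+~~~
~~~~~
[3] ~+++~
~+++~
+++~~
~~~~~
~~~~~
+~~~~
[4] +~~++
~~~~+
+~~+~
~+~~~
~~~~~
~++~~
[5] +++++
~~~~~
+~~~+
~~~~~
~++~~
+++++
[6] ~~~~~
~~+~~
~~~~~
++~~~
~~~~+
~~~~~
[7] ~~~~~
~~~~~
~+~~~
+~~~~
+~~~~
~~~~~
[8] ~~~~~
~~~~~
~~~~~
++~~~
~~~~~
~~~~~

0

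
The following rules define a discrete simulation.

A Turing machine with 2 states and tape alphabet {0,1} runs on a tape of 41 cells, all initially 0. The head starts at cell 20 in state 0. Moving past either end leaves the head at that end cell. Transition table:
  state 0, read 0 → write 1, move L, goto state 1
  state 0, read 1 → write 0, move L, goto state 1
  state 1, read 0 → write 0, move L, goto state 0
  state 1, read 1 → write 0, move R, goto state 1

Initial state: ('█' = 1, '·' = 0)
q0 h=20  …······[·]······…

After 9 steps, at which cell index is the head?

11

t=0: q0 h=20  …······[·]······…
t=1: q1 h=19  …······[·]█·····…
t=2: q0 h=18  …······[·]·█····…
t=3: q1 h=17  …······[·]█·█···…
t=4: q0 h=16  …······[·]·█·█··…
t=5: q1 h=15  …······[·]█·█·█·…
t=6: q0 h=14  …······[·]·█·█·█…
t=7: q1 h=13  …······[·]█·█·█·…
t=8: q0 h=12  …······[·]·█·█·█…
t=9: q1 h=11  …······[·]█·█·█·…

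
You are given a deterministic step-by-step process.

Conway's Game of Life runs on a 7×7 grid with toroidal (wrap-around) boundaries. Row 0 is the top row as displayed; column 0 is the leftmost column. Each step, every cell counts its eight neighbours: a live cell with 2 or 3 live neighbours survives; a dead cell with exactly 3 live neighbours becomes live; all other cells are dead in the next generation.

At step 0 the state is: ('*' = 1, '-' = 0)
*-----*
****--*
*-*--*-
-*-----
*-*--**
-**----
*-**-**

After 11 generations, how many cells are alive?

[0] *-----*
****--*
*-*--*-
-*-----
*-*--**
-**----
*-**-**
[1] ----*--
--**-*-
---*---
--*--*-
*-*---*
----*--
--**-*-
[2] -----*-
--**---
---*---
-***--*
-*-*-**
-**-***
---*-*-
[3] --**---
--***--
-*--*--
-*-*-**
-------
-*-----
--**---
[4] -*-----
-*--*--
**-----
*-*-**-
*-*----
--*----
-*-*---
[5] **-----
-**----
*-*****
*-**---
--*---*
--**---
-*-----
[6] *------
----**-
*---***
*------
-------
-***---
**-----
[7] **----*
*---*--
*---*--
*----*-
-**----
***----
*------
[8] -*----*
-----*-
**--**-
*-----*
--*---*
*-*----
--*----
[9] -------
-*--**-
**--**-
-------
------*
--**---
*-*----
[10] -*-----
**--***
**--***
*----**
-------
-***---
-***---
[11] ---****
--*-*--
-------
-*--*--
***---*
-*-*---
*--*---

16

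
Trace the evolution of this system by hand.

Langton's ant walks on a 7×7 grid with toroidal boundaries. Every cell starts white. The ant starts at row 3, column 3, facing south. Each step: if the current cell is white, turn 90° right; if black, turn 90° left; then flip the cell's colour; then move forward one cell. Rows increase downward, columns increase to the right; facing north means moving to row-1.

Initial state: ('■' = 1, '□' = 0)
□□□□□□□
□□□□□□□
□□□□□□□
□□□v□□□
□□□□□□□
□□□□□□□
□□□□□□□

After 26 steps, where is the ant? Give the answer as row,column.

0,4

0) □□□□□□□
□□□□□□□
□□□□□□□
□□□v□□□
□□□□□□□
□□□□□□□
□□□□□□□
1) □□□□□□□
□□□□□□□
□□□□□□□
□□<■□□□
□□□□□□□
□□□□□□□
□□□□□□□
2) □□□□□□□
□□□□□□□
□□^□□□□
□□■■□□□
□□□□□□□
□□□□□□□
□□□□□□□
3) □□□□□□□
□□□□□□□
□□■>□□□
□□■■□□□
□□□□□□□
□□□□□□□
□□□□□□□
4) □□□□□□□
□□□□□□□
□□■■□□□
□□■v□□□
□□□□□□□
□□□□□□□
□□□□□□□
5) □□□□□□□
□□□□□□□
□□■■□□□
□□■□>□□
□□□□□□□
□□□□□□□
□□□□□□□
6) □□□□□□□
□□□□□□□
□□■■□□□
□□■□■□□
□□□□v□□
□□□□□□□
□□□□□□□
7) □□□□□□□
□□□□□□□
□□■■□□□
□□■□■□□
□□□<■□□
□□□□□□□
□□□□□□□
8) □□□□□□□
□□□□□□□
□□■■□□□
□□■^■□□
□□□■■□□
□□□□□□□
□□□□□□□
9) □□□□□□□
□□□□□□□
□□■■□□□
□□■■>□□
□□□■■□□
□□□□□□□
□□□□□□□
10) □□□□□□□
□□□□□□□
□□■■^□□
□□■■□□□
□□□■■□□
□□□□□□□
□□□□□□□
11) □□□□□□□
□□□□□□□
□□■■■>□
□□■■□□□
□□□■■□□
□□□□□□□
□□□□□□□
12) □□□□□□□
□□□□□□□
□□■■■■□
□□■■□v□
□□□■■□□
□□□□□□□
□□□□□□□
13) □□□□□□□
□□□□□□□
□□■■■■□
□□■■<■□
□□□■■□□
□□□□□□□
□□□□□□□
14) □□□□□□□
□□□□□□□
□□■■^■□
□□■■■■□
□□□■■□□
□□□□□□□
□□□□□□□
15) □□□□□□□
□□□□□□□
□□■<□■□
□□■■■■□
□□□■■□□
□□□□□□□
□□□□□□□
16) □□□□□□□
□□□□□□□
□□■□□■□
□□■v■■□
□□□■■□□
□□□□□□□
□□□□□□□
17) □□□□□□□
□□□□□□□
□□■□□■□
□□■□>■□
□□□■■□□
□□□□□□□
□□□□□□□
18) □□□□□□□
□□□□□□□
□□■□^■□
□□■□□■□
□□□■■□□
□□□□□□□
□□□□□□□
19) □□□□□□□
□□□□□□□
□□■□■>□
□□■□□■□
□□□■■□□
□□□□□□□
□□□□□□□
20) □□□□□□□
□□□□□^□
□□■□■□□
□□■□□■□
□□□■■□□
□□□□□□□
□□□□□□□
21) □□□□□□□
□□□□□■>
□□■□■□□
□□■□□■□
□□□■■□□
□□□□□□□
□□□□□□□
22) □□□□□□□
□□□□□■■
□□■□■□v
□□■□□■□
□□□■■□□
□□□□□□□
□□□□□□□
23) □□□□□□□
□□□□□■■
□□■□■<■
□□■□□■□
□□□■■□□
□□□□□□□
□□□□□□□
24) □□□□□□□
□□□□□^■
□□■□■■■
□□■□□■□
□□□■■□□
□□□□□□□
□□□□□□□
25) □□□□□□□
□□□□<□■
□□■□■■■
□□■□□■□
□□□■■□□
□□□□□□□
□□□□□□□
26) □□□□^□□
□□□□■□■
□□■□■■■
□□■□□■□
□□□■■□□
□□□□□□□
□□□□□□□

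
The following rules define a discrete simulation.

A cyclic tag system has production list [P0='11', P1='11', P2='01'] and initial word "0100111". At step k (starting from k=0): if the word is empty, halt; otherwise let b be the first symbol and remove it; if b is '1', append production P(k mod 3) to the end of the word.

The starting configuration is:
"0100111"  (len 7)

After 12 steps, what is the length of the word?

k=0  "0100111"  (len 7)
k=1  "100111"  (len 6)
k=2  "0011111"  (len 7)
k=3  "011111"  (len 6)
k=4  "11111"  (len 5)
k=5  "111111"  (len 6)
k=6  "1111101"  (len 7)
k=7  "11110111"  (len 8)
k=8  "111011111"  (len 9)
k=9  "1101111101"  (len 10)
k=10  "10111110111"  (len 11)
k=11  "011111011111"  (len 12)
k=12  "11111011111"  (len 11)

11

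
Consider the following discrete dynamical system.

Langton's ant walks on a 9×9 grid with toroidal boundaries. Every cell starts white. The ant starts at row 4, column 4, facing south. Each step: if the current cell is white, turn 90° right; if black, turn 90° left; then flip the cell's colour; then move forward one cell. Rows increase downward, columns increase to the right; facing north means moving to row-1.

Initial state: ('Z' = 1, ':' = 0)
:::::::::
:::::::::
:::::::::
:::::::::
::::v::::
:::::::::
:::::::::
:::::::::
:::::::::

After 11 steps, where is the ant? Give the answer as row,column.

[0] :::::::::
:::::::::
:::::::::
:::::::::
::::v::::
:::::::::
:::::::::
:::::::::
:::::::::
[1] :::::::::
:::::::::
:::::::::
:::::::::
:::<Z::::
:::::::::
:::::::::
:::::::::
:::::::::
[2] :::::::::
:::::::::
:::::::::
:::^:::::
:::ZZ::::
:::::::::
:::::::::
:::::::::
:::::::::
[3] :::::::::
:::::::::
:::::::::
:::Z>::::
:::ZZ::::
:::::::::
:::::::::
:::::::::
:::::::::
[4] :::::::::
:::::::::
:::::::::
:::ZZ::::
:::Zv::::
:::::::::
:::::::::
:::::::::
:::::::::
[5] :::::::::
:::::::::
:::::::::
:::ZZ::::
:::Z:>:::
:::::::::
:::::::::
:::::::::
:::::::::
[6] :::::::::
:::::::::
:::::::::
:::ZZ::::
:::Z:Z:::
:::::v:::
:::::::::
:::::::::
:::::::::
[7] :::::::::
:::::::::
:::::::::
:::ZZ::::
:::Z:Z:::
::::<Z:::
:::::::::
:::::::::
:::::::::
[8] :::::::::
:::::::::
:::::::::
:::ZZ::::
:::Z^Z:::
::::ZZ:::
:::::::::
:::::::::
:::::::::
[9] :::::::::
:::::::::
:::::::::
:::ZZ::::
:::ZZ>:::
::::ZZ:::
:::::::::
:::::::::
:::::::::
[10] :::::::::
:::::::::
:::::::::
:::ZZ^:::
:::ZZ::::
::::ZZ:::
:::::::::
:::::::::
:::::::::
[11] :::::::::
:::::::::
:::::::::
:::ZZZ>::
:::ZZ::::
::::ZZ:::
:::::::::
:::::::::
:::::::::

3,6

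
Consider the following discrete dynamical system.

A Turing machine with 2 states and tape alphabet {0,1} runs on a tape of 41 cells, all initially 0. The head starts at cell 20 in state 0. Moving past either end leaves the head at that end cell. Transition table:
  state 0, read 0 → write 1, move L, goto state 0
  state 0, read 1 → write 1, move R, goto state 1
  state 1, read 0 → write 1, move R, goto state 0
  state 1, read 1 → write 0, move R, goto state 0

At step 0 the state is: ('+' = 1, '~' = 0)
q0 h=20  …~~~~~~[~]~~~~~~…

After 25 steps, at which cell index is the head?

4

gen 0: q0 h=20  …~~~~~~[~]~~~~~~…
gen 1: q0 h=19  …~~~~~~[~]+~~~~~…
gen 2: q0 h=18  …~~~~~~[~]++~~~~…
gen 3: q0 h=17  …~~~~~~[~]+++~~~…
gen 4: q0 h=16  …~~~~~~[~]++++~~…
gen 5: q0 h=15  …~~~~~~[~]+++++~…
gen 6: q0 h=14  …~~~~~~[~]++++++…
gen 7: q0 h=13  …~~~~~~[~]++++++…
gen 8: q0 h=12  …~~~~~~[~]++++++…
gen 9: q0 h=11  …~~~~~~[~]++++++…
gen 10: q0 h=10  …~~~~~~[~]++++++…
gen 11: q0 h= 9  …~~~~~~[~]++++++…
gen 12: q0 h= 8  …~~~~~~[~]++++++…
gen 13: q0 h= 7  …~~~~~~[~]++++++…
gen 14: q0 h= 6  |~~~~~~[~]++++++…
gen 15: q0 h= 5  |~~~~~[~]++++++…
gen 16: q0 h= 4  |~~~~[~]++++++…
gen 17: q0 h= 3  |~~~[~]++++++…
gen 18: q0 h= 2  |~~[~]++++++…
gen 19: q0 h= 1  |~[~]++++++…
gen 20: q0 h= 0  |[~]++++++…
gen 21: q0 h= 0  |[+]++++++…
gen 22: q1 h= 1  |+[+]++++++…
gen 23: q0 h= 2  |+~[+]++++++…
gen 24: q1 h= 3  |+~+[+]++++++…
gen 25: q0 h= 4  |+~+~[+]++++++…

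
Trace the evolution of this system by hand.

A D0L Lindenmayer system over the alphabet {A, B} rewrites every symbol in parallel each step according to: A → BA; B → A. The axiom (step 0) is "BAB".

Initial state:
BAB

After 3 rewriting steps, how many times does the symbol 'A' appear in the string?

7

0) BAB
1) ABAA
2) BAABABA
3) ABABAABAABA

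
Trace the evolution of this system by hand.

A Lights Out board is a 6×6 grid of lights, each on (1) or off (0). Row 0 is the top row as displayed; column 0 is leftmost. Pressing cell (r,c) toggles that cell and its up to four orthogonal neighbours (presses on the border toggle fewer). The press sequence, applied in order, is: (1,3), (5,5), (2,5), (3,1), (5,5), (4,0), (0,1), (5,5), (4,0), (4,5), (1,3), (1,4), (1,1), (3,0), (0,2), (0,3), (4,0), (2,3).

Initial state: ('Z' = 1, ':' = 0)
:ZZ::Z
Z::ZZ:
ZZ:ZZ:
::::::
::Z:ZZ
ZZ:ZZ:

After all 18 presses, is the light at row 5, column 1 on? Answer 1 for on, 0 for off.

0) :ZZ::Z
Z::ZZ:
ZZ:ZZ:
::::::
::Z:ZZ
ZZ:ZZ:
1) :ZZZ:Z
Z:Z:::
ZZ::Z:
::::::
::Z:ZZ
ZZ:ZZ:
2) :ZZZ:Z
Z:Z:::
ZZ::Z:
::::::
::Z:Z:
ZZ:Z:Z
3) :ZZZ:Z
Z:Z::Z
ZZ:::Z
:::::Z
::Z:Z:
ZZ:Z:Z
4) :ZZZ:Z
Z:Z::Z
Z::::Z
ZZZ::Z
:ZZ:Z:
ZZ:Z:Z
5) :ZZZ:Z
Z:Z::Z
Z::::Z
ZZZ::Z
:ZZ:ZZ
ZZ:ZZ:
6) :ZZZ:Z
Z:Z::Z
Z::::Z
:ZZ::Z
Z:Z:ZZ
:Z:ZZ:
7) Z::Z:Z
ZZZ::Z
Z::::Z
:ZZ::Z
Z:Z:ZZ
:Z:ZZ:
8) Z::Z:Z
ZZZ::Z
Z::::Z
:ZZ::Z
Z:Z:Z:
:Z:Z:Z
9) Z::Z:Z
ZZZ::Z
Z::::Z
ZZZ::Z
:ZZ:Z:
ZZ:Z:Z
10) Z::Z:Z
ZZZ::Z
Z::::Z
ZZZ:::
:ZZ::Z
ZZ:Z::
11) Z::::Z
ZZ:ZZZ
Z::Z:Z
ZZZ:::
:ZZ::Z
ZZ:Z::
12) Z:::ZZ
ZZ::::
Z::ZZZ
ZZZ:::
:ZZ::Z
ZZ:Z::
13) ZZ::ZZ
::Z:::
ZZ:ZZZ
ZZZ:::
:ZZ::Z
ZZ:Z::
14) ZZ::ZZ
::Z:::
:Z:ZZZ
::Z:::
ZZZ::Z
ZZ:Z::
15) Z:ZZZZ
::::::
:Z:ZZZ
::Z:::
ZZZ::Z
ZZ:Z::
16) Z::::Z
:::Z::
:Z:ZZZ
::Z:::
ZZZ::Z
ZZ:Z::
17) Z::::Z
:::Z::
:Z:ZZZ
Z:Z:::
::Z::Z
:Z:Z::
18) Z::::Z
::::::
:ZZ::Z
Z:ZZ::
::Z::Z
:Z:Z::

1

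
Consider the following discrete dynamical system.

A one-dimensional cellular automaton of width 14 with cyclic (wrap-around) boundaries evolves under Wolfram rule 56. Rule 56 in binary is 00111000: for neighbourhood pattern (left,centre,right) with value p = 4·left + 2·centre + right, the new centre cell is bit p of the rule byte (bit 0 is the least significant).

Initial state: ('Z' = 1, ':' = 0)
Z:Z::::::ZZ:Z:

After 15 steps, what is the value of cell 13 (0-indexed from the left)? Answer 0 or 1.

t=0: Z:Z::::::ZZ:Z:
t=1: :Z:Z:::::Z:Z:Z
t=2: Z:Z:Z:::::Z:Z:
t=3: :Z:Z:Z:::::Z:Z
t=4: Z:Z:Z:Z:::::Z:
t=5: :Z:Z:Z:Z:::::Z
t=6: Z:Z:Z:Z:Z:::::
t=7: :Z:Z:Z:Z:Z::::
t=8: ::Z:Z:Z:Z:Z:::
t=9: :::Z:Z:Z:Z:Z::
t=10: ::::Z:Z:Z:Z:Z:
t=11: :::::Z:Z:Z:Z:Z
t=12: Z:::::Z:Z:Z:Z:
t=13: :Z:::::Z:Z:Z:Z
t=14: Z:Z:::::Z:Z:Z:
t=15: :Z:Z:::::Z:Z:Z

1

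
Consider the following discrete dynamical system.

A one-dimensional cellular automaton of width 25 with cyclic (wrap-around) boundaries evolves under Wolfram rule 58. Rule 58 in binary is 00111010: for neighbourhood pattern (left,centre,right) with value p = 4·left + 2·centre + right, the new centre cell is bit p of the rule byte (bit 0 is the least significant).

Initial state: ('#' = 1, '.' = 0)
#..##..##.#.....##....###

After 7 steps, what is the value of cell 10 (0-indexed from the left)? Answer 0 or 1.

1

0) #..##..##.#.....##....###
1) .###.###.#.#...##.#..##..
2) ##..##..#.#.#.##.#.###.#.
3) #.###.##.#.#.##.#.##..#.#
4) .##..##.#.#.##.#.##.##.##
5) ##.###.#.#.##.#.##.##.##.
6) #.##..#.#.##.#.##.##.##.#
7) .##.##.#.##.#.##.##.##.##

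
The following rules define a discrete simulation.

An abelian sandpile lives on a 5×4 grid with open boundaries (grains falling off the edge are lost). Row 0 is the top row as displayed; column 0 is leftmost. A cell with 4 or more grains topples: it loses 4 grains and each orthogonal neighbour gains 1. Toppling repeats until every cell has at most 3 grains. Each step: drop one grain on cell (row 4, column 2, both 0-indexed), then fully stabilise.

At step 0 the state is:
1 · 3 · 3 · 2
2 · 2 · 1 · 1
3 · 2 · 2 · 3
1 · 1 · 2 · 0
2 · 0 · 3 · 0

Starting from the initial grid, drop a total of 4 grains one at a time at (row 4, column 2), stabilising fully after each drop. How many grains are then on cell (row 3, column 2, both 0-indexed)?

step 0: 1 · 3 · 3 · 2
2 · 2 · 1 · 1
3 · 2 · 2 · 3
1 · 1 · 2 · 0
2 · 0 · 3 · 0
step 1: 1 · 3 · 3 · 2
2 · 2 · 1 · 1
3 · 2 · 2 · 3
1 · 1 · 3 · 0
2 · 1 · 0 · 1
step 2: 1 · 3 · 3 · 2
2 · 2 · 1 · 1
3 · 2 · 2 · 3
1 · 1 · 3 · 0
2 · 1 · 1 · 1
step 3: 1 · 3 · 3 · 2
2 · 2 · 1 · 1
3 · 2 · 2 · 3
1 · 1 · 3 · 0
2 · 1 · 2 · 1
step 4: 1 · 3 · 3 · 2
2 · 2 · 1 · 1
3 · 2 · 2 · 3
1 · 1 · 3 · 0
2 · 1 · 3 · 1

3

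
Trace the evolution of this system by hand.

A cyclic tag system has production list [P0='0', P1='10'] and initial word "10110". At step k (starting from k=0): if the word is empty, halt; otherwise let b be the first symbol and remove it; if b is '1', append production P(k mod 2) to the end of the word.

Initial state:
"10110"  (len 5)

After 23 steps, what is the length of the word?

2

t=0: "10110"  (len 5)
t=1: "01100"  (len 5)
t=2: "1100"  (len 4)
t=3: "1000"  (len 4)
t=4: "00010"  (len 5)
t=5: "0010"  (len 4)
t=6: "010"  (len 3)
t=7: "10"  (len 2)
t=8: "010"  (len 3)
t=9: "10"  (len 2)
t=10: "010"  (len 3)
t=11: "10"  (len 2)
t=12: "010"  (len 3)
t=13: "10"  (len 2)
t=14: "010"  (len 3)
t=15: "10"  (len 2)
t=16: "010"  (len 3)
t=17: "10"  (len 2)
t=18: "010"  (len 3)
t=19: "10"  (len 2)
t=20: "010"  (len 3)
t=21: "10"  (len 2)
t=22: "010"  (len 3)
t=23: "10"  (len 2)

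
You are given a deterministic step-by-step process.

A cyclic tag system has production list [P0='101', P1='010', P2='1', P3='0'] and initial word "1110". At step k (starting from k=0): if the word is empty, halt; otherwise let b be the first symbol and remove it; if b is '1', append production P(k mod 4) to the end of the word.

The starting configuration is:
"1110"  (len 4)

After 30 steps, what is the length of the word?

step 0: "1110"  (len 4)
step 1: "110101"  (len 6)
step 2: "10101010"  (len 8)
step 3: "01010101"  (len 8)
step 4: "1010101"  (len 7)
step 5: "010101101"  (len 9)
step 6: "10101101"  (len 8)
step 7: "01011011"  (len 8)
step 8: "1011011"  (len 7)
step 9: "011011101"  (len 9)
step 10: "11011101"  (len 8)
step 11: "10111011"  (len 8)
step 12: "01110110"  (len 8)
step 13: "1110110"  (len 7)
step 14: "110110010"  (len 9)
step 15: "101100101"  (len 9)
step 16: "011001010"  (len 9)
step 17: "11001010"  (len 8)
step 18: "1001010010"  (len 10)
step 19: "0010100101"  (len 10)
step 20: "010100101"  (len 9)
step 21: "10100101"  (len 8)
step 22: "0100101010"  (len 10)
step 23: "100101010"  (len 9)
step 24: "001010100"  (len 9)
step 25: "01010100"  (len 8)
step 26: "1010100"  (len 7)
step 27: "0101001"  (len 7)
step 28: "101001"  (len 6)
step 29: "01001101"  (len 8)
step 30: "1001101"  (len 7)

7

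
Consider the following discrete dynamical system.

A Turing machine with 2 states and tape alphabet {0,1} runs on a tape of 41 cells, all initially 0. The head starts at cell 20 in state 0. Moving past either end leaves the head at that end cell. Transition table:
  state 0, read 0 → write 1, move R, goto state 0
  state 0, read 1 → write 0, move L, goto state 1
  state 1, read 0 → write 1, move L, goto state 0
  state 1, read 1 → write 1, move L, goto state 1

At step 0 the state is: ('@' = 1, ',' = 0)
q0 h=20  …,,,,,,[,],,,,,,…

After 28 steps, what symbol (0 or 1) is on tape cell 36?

step 0: q0 h=20  …,,,,,,[,],,,,,,…
step 1: q0 h=21  …,,,,,@[,],,,,,,…
step 2: q0 h=22  …,,,,@@[,],,,,,,…
step 3: q0 h=23  …,,,@@@[,],,,,,,…
step 4: q0 h=24  …,,@@@@[,],,,,,,…
step 5: q0 h=25  …,@@@@@[,],,,,,,…
step 6: q0 h=26  …@@@@@@[,],,,,,,…
step 7: q0 h=27  …@@@@@@[,],,,,,,…
step 8: q0 h=28  …@@@@@@[,],,,,,,…
step 9: q0 h=29  …@@@@@@[,],,,,,,…
step 10: q0 h=30  …@@@@@@[,],,,,,,…
step 11: q0 h=31  …@@@@@@[,],,,,,,…
step 12: q0 h=32  …@@@@@@[,],,,,,,…
step 13: q0 h=33  …@@@@@@[,],,,,,,…
step 14: q0 h=34  …@@@@@@[,],,,,,,|
step 15: q0 h=35  …@@@@@@[,],,,,,|
step 16: q0 h=36  …@@@@@@[,],,,,|
step 17: q0 h=37  …@@@@@@[,],,,|
step 18: q0 h=38  …@@@@@@[,],,|
step 19: q0 h=39  …@@@@@@[,],|
step 20: q0 h=40  …@@@@@@[,]|
step 21: q0 h=40  …@@@@@@[@]|
step 22: q1 h=39  …@@@@@@[@],|
step 23: q1 h=38  …@@@@@@[@]@,|
step 24: q1 h=37  …@@@@@@[@]@@,|
step 25: q1 h=36  …@@@@@@[@]@@@,|
step 26: q1 h=35  …@@@@@@[@]@@@@,|
step 27: q1 h=34  …@@@@@@[@]@@@@@,|
step 28: q1 h=33  …@@@@@@[@]@@@@@@…

1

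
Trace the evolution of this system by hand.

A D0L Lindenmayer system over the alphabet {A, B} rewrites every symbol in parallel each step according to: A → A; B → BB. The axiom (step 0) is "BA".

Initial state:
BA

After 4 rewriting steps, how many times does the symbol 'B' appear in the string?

k=0  BA
k=1  BBA
k=2  BBBBA
k=3  BBBBBBBBA
k=4  BBBBBBBBBBBBBBBBA

16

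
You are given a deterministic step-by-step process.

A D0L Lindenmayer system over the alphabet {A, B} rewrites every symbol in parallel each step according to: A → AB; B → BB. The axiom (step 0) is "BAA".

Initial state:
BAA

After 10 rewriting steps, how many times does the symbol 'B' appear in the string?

t=0: BAA
t=1: BBABAB
t=2: BBBBABBBABBB
t=3: BBBBBBBBABBBBBBBABBBBBBB
t=4: BBBBBBBBBBBBBBBBABBBBBBBBBBBBBBBABBBBBBBBBBBBBBB
t=5: BBBBBBBBBBBBBBBBBBBBBBBBBBBBBBBBABBBBBBBBBBBBBBBBBBBBBBBBBBBBBBBABBBBBBBBBBBBBBBBBBBBBBBBBBBBBBB
t=6: BBBBBBBBBBBBBBBBBBBBBBBBBBBBBBBBBBBBBBBBBBBBBBBBBBBBBBBBBB…BBBBBBBBBBBBBBBBBBBBBBBBBBBBBBBBBBBBBBBBBBBBBBBBBBBBBBBBBB  (len 192)
t=7: BBBBBBBBBBBBBBBBBBBBBBBBBBBBBBBBBBBBBBBBBBBBBBBBBBBBBBBBBB…BBBBBBBBBBBBBBBBBBBBBBBBBBBBBBBBBBBBBBBBBBBBBBBBBBBBBBBBBB  (len 384)
t=8: BBBBBBBBBBBBBBBBBBBBBBBBBBBBBBBBBBBBBBBBBBBBBBBBBBBBBBBBBB…BBBBBBBBBBBBBBBBBBBBBBBBBBBBBBBBBBBBBBBBBBBBBBBBBBBBBBBBBB  (len 768)
t=9: BBBBBBBBBBBBBBBBBBBBBBBBBBBBBBBBBBBBBBBBBBBBBBBBBBBBBBBBBB…BBBBBBBBBBBBBBBBBBBBBBBBBBBBBBBBBBBBBBBBBBBBBBBBBBBBBBBBBB  (len 1536)
t=10: BBBBBBBBBBBBBBBBBBBBBBBBBBBBBBBBBBBBBBBBBBBBBBBBBBBBBBBBBB…BBBBBBBBBBBBBBBBBBBBBBBBBBBBBBBBBBBBBBBBBBBBBBBBBBBBBBBBBB  (len 3072)

3070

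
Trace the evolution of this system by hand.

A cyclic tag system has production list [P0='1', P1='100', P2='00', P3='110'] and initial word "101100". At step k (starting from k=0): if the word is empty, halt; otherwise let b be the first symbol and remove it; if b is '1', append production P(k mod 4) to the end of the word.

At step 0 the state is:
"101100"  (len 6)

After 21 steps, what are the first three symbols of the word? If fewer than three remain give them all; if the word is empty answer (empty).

(empty)

0) "101100"  (len 6)
1) "011001"  (len 6)
2) "11001"  (len 5)
3) "100100"  (len 6)
4) "00100110"  (len 8)
5) "0100110"  (len 7)
6) "100110"  (len 6)
7) "0011000"  (len 7)
8) "011000"  (len 6)
9) "11000"  (len 5)
10) "1000100"  (len 7)
11) "00010000"  (len 8)
12) "0010000"  (len 7)
13) "010000"  (len 6)
14) "10000"  (len 5)
15) "000000"  (len 6)
16) "00000"  (len 5)
17) "0000"  (len 4)
18) "000"  (len 3)
19) "00"  (len 2)
20) "0"  (len 1)
21) (halted — word empty)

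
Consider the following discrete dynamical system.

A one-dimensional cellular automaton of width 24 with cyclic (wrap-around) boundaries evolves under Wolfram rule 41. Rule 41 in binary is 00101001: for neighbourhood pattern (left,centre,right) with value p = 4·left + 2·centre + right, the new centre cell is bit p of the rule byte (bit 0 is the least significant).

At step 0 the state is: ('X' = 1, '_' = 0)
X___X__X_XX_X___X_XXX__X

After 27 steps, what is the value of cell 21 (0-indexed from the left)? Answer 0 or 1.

0) X___X__X_XX_X___X_XXX__X
1) __X_____XX_X__X__XX____X
2) ____XXX_X_X______X__XX__
3) XXX_X__X_X__XXXX____X__X
4) ___X____X___X____XX____X
5) _X___XX___X___XX_X__XX__
6) ___X_X__X___X_X_X___X__X
7) _X__X_____X__X_X__X_____
8) ______XXX_____X_____XXXX
9) _XXXX_X___XXX___XXX_X___
10) _X___X__X_X___X_X__X__XX
11) X__X_____X__X__X______X_
12) _____XXX_________XXXX__X
13) _XXX_X___XXXXXXX_X______
14) _X__X__X_X______X__XXXXX
15) X_______X__XXXX____X____
16) __XXXXX____X____XX___XX_
17) X_X_____XX___XX_X__X_X__
18) _X__XXX_X__X_X_X____X___
19) ____X__X____X_X__XX___XX
20) _XX______XX__X___X__X_X_
21) _X__XXXX_X_____X_____X__
22) ____X___X__XXX___XXX___X
23) _XX___X____X___X_X___X__
24) _X__X___XX___X__X__X___X
25) X_____X_X__X_________X__
26) __XXX__X_____XXXXXXX____
27) X_X______XXX_X_______XXX

1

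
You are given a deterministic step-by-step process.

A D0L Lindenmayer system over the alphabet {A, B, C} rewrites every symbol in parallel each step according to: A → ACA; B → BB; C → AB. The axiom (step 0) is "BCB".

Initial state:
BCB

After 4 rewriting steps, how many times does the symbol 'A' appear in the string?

step 0: BCB
step 1: BBABBB
step 2: BBBBACABBBBBB
step 3: BBBBBBBBACAABACABBBBBBBBBBBB
step 4: BBBBBBBBBBBBBBBBACAABACAACABBACAABACABBBBBBBBBBBBBBBBBBBBBBBB

12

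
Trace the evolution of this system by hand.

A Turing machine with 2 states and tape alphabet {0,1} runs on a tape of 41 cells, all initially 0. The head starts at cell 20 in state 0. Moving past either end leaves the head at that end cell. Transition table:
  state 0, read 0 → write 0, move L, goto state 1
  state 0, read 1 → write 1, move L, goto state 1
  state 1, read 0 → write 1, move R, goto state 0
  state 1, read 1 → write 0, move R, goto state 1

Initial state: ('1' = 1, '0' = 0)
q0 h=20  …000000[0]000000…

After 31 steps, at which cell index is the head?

gen 0: q0 h=20  …000000[0]000000…
gen 1: q1 h=19  …000000[0]000000…
gen 2: q0 h=20  …000001[0]000000…
gen 3: q1 h=19  …000000[1]000000…
gen 4: q1 h=20  …000000[0]000000…
gen 5: q0 h=21  …000001[0]000000…
gen 6: q1 h=20  …000000[1]000000…
gen 7: q1 h=21  …000000[0]000000…
gen 8: q0 h=22  …000001[0]000000…
gen 9: q1 h=21  …000000[1]000000…
gen 10: q1 h=22  …000000[0]000000…
gen 11: q0 h=23  …000001[0]000000…
gen 12: q1 h=22  …000000[1]000000…
gen 13: q1 h=23  …000000[0]000000…
gen 14: q0 h=24  …000001[0]000000…
gen 15: q1 h=23  …000000[1]000000…
gen 16: q1 h=24  …000000[0]000000…
gen 17: q0 h=25  …000001[0]000000…
gen 18: q1 h=24  …000000[1]000000…
gen 19: q1 h=25  …000000[0]000000…
gen 20: q0 h=26  …000001[0]000000…
gen 21: q1 h=25  …000000[1]000000…
gen 22: q1 h=26  …000000[0]000000…
gen 23: q0 h=27  …000001[0]000000…
gen 24: q1 h=26  …000000[1]000000…
gen 25: q1 h=27  …000000[0]000000…
gen 26: q0 h=28  …000001[0]000000…
gen 27: q1 h=27  …000000[1]000000…
gen 28: q1 h=28  …000000[0]000000…
gen 29: q0 h=29  …000001[0]000000…
gen 30: q1 h=28  …000000[1]000000…
gen 31: q1 h=29  …000000[0]000000…

29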